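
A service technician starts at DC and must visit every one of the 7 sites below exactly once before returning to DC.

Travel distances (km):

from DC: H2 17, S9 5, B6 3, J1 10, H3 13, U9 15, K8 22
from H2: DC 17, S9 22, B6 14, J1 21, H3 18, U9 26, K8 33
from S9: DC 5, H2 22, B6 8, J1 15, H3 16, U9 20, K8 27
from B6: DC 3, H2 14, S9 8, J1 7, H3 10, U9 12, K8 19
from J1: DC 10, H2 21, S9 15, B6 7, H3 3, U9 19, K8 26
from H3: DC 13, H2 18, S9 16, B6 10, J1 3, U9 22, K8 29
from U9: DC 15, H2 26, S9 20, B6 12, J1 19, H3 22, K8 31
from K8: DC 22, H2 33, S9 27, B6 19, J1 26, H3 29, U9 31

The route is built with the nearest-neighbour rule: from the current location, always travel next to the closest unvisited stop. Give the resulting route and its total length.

At DC the remaining stops are B6 3, S9 5, J1 10, H3 13, U9 15, H2 17, K8 22; go to B6.
At B6 the remaining stops are J1 7, S9 8, H3 10, U9 12, H2 14, K8 19; go to J1.
At J1 the remaining stops are H3 3, S9 15, U9 19, H2 21, K8 26; go to H3.
At H3 the remaining stops are S9 16, H2 18, U9 22, K8 29; go to S9.
At S9 the remaining stops are U9 20, H2 22, K8 27; go to U9.
At U9 the remaining stops are H2 26, K8 31; go to H2.
At H2 the remaining stops are K8 33; go to K8.
Return K8→DC: 22.
Total = 3 + 7 + 3 + 16 + 20 + 26 + 33 + 22 = 130.

130 km along DC → B6 → J1 → H3 → S9 → U9 → H2 → K8 → DC.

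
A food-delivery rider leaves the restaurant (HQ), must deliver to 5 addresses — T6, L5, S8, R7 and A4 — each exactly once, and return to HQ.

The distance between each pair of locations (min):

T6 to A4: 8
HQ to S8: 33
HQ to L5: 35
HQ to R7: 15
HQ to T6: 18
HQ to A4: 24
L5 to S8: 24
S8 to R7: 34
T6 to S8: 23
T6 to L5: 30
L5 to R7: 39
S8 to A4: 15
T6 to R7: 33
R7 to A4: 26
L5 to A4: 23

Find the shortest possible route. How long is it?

There are 60 distinct closed tours to check (reversals are equivalent).
HQ - T6 - L5 - S8 - R7 - A4 - HQ: 18+30+24+34+26+24 = 156
HQ - T6 - L5 - S8 - A4 - R7 - HQ: 18+30+24+15+26+15 = 128
HQ - T6 - L5 - R7 - S8 - A4 - HQ: 18+30+39+34+15+24 = 160
HQ - T6 - L5 - R7 - A4 - S8 - HQ: 18+30+39+26+15+33 = 161
HQ - T6 - L5 - A4 - S8 - R7 - HQ: 18+30+23+15+34+15 = 135
HQ - T6 - L5 - A4 - R7 - S8 - HQ: 18+30+23+26+34+33 = 164
HQ - T6 - S8 - L5 - R7 - A4 - HQ: 18+23+24+39+26+24 = 154
HQ - T6 - S8 - L5 - A4 - R7 - HQ: 18+23+24+23+26+15 = 129
HQ - T6 - S8 - R7 - L5 - A4 - HQ: 18+23+34+39+23+24 = 161
HQ - T6 - S8 - R7 - A4 - L5 - HQ: 18+23+34+26+23+35 = 159
HQ - T6 - S8 - A4 - L5 - R7 - HQ: 18+23+15+23+39+15 = 133
HQ - T6 - S8 - A4 - R7 - L5 - HQ: 18+23+15+26+39+35 = 156
HQ - T6 - R7 - L5 - S8 - A4 - HQ: 18+33+39+24+15+24 = 153
HQ - T6 - R7 - L5 - A4 - S8 - HQ: 18+33+39+23+15+33 = 161
… (46 more)
HQ - T6 - A4 - S8 - L5 - R7 - HQ: 18+8+15+24+39+15 = 119  ← best
The minimum is 119.
One optimal route: HQ → T6 → A4 → S8 → L5 → R7 → HQ (or its reverse).

Minimum total distance: 119 min.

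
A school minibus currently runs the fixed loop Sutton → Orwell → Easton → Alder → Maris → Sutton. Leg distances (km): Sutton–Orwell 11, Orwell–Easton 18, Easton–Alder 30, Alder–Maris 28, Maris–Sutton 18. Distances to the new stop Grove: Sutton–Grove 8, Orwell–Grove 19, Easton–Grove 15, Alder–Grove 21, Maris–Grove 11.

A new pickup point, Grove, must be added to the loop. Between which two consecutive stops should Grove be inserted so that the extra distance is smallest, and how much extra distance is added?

+1 km — insert Grove between Maris and Sutton.

Insertion cost between consecutive stops i–j is d(i,Grove) + d(Grove,j) − d(i,j):
  between Sutton and Orwell: 8 + 19 − 11 = 16
  between Orwell and Easton: 19 + 15 − 18 = 16
  between Easton and Alder: 15 + 21 − 30 = 6
  between Alder and Maris: 21 + 11 − 28 = 4
  between Maris and Sutton: 11 + 8 − 18 = 1
Cheapest insertion is between Maris and Sutton, adding 1.
New total = 105 + 1 = 106.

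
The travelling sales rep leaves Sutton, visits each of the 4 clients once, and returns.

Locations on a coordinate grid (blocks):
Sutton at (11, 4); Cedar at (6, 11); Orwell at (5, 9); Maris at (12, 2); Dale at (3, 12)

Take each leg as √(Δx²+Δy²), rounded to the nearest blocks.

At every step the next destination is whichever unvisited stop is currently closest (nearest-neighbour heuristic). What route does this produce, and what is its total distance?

Total distance 28 blocks via the nearest-neighbour route Sutton → Maris → Orwell → Cedar → Dale → Sutton.

Sutton → [Maris:2 / Orwell:8 / Cedar:9 / Dale:11] → Maris (2)
Maris → [Orwell:10 / Cedar:11 / Dale:13] → Orwell (10)
Orwell → [Cedar:2 / Dale:4] → Cedar (2)
Cedar → [Dale:3] → Dale (3)
Return Dale→Sutton: 11.
Total = 2 + 10 + 2 + 3 + 11 = 28.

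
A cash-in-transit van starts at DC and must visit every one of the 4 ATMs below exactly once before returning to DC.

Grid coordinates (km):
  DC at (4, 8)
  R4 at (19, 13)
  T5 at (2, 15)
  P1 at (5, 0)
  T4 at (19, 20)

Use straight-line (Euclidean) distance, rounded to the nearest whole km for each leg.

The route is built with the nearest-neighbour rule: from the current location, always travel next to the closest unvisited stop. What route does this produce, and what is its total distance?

DC → [T5:7 / P1:8 / R4:16 / T4:19] → T5 (7)
T5 → [P1:15 / R4:17 / T4:18] → P1 (15)
P1 → [R4:19 / T4:24] → R4 (19)
R4 → [T4:7] → T4 (7)
Return T4→DC: 19.
Total = 7 + 15 + 19 + 7 + 19 = 67.

67 km along DC → T5 → P1 → R4 → T4 → DC.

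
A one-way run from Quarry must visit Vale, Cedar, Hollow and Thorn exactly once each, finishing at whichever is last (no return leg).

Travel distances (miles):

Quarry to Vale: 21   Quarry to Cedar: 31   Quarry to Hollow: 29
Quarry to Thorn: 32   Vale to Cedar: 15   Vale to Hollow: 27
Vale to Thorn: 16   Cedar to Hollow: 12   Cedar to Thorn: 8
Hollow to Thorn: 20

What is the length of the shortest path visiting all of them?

There are 4! = 24 possible orderings.
Quarry → Vale → Cedar → Hollow → Thorn: 21+15+12+20 = 68
Quarry → Vale → Cedar → Thorn → Hollow: 21+15+8+20 = 64
Quarry → Vale → Hollow → Cedar → Thorn: 21+27+12+8 = 68
Quarry → Vale → Hollow → Thorn → Cedar: 21+27+20+8 = 76
Quarry → Vale → Thorn → Cedar → Hollow: 21+16+8+12 = 57
Quarry → Vale → Thorn → Hollow → Cedar: 21+16+20+12 = 69
Quarry → Cedar → Vale → Hollow → Thorn: 31+15+27+20 = 93
Quarry → Cedar → Vale → Thorn → Hollow: 31+15+16+20 = 82
Quarry → Cedar → Hollow → Vale → Thorn: 31+12+27+16 = 86
Quarry → Cedar → Hollow → Thorn → Vale: 31+12+20+16 = 79
Quarry → Cedar → Thorn → Vale → Hollow: 31+8+16+27 = 82
Quarry → Cedar → Thorn → Hollow → Vale: 31+8+20+27 = 86
Quarry → Hollow → Vale → Cedar → Thorn: 29+27+15+8 = 79
Quarry → Hollow → Vale → Thorn → Cedar: 29+27+16+8 = 80
… (10 more)
The minimum is 57.
One shortest path: Quarry → Vale → Thorn → Cedar → Hollow.

Minimum one-way distance = 57 miles.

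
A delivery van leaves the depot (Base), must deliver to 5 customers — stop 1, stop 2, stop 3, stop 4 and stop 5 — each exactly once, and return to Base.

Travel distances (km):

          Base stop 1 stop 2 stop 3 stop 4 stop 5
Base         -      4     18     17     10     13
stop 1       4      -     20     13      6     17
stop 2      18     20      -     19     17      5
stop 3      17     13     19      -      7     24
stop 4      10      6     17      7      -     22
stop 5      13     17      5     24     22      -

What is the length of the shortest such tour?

Minimum total distance: 54 km.

There are 60 distinct closed tours to check (reversals are equivalent).
Base→stop 1→stop 2→stop 3→stop 4→stop 5→Base: 4+20+19+7+22+13 = 85
Base→stop 1→stop 2→stop 3→stop 5→stop 4→Base: 4+20+19+24+22+10 = 99
Base→stop 1→stop 2→stop 4→stop 3→stop 5→Base: 4+20+17+7+24+13 = 85
Base→stop 1→stop 2→stop 4→stop 5→stop 3→Base: 4+20+17+22+24+17 = 104
Base→stop 1→stop 2→stop 5→stop 3→stop 4→Base: 4+20+5+24+7+10 = 70
Base→stop 1→stop 2→stop 5→stop 4→stop 3→Base: 4+20+5+22+7+17 = 75
Base→stop 1→stop 3→stop 2→stop 4→stop 5→Base: 4+13+19+17+22+13 = 88
Base→stop 1→stop 3→stop 2→stop 5→stop 4→Base: 4+13+19+5+22+10 = 73
Base→stop 1→stop 3→stop 4→stop 2→stop 5→Base: 4+13+7+17+5+13 = 59
Base→stop 1→stop 3→stop 4→stop 5→stop 2→Base: 4+13+7+22+5+18 = 69
Base→stop 1→stop 3→stop 5→stop 2→stop 4→Base: 4+13+24+5+17+10 = 73
Base→stop 1→stop 3→stop 5→stop 4→stop 2→Base: 4+13+24+22+17+18 = 98
Base→stop 1→stop 4→stop 2→stop 3→stop 5→Base: 4+6+17+19+24+13 = 83
Base→stop 1→stop 4→stop 2→stop 5→stop 3→Base: 4+6+17+5+24+17 = 73
… (46 more)
Base→stop 1→stop 4→stop 3→stop 2→stop 5→Base: 4+6+7+19+5+13 = 54  ← best
The minimum is 54.
One optimal route: Base → stop 1 → stop 4 → stop 3 → stop 2 → stop 5 → Base (or its reverse).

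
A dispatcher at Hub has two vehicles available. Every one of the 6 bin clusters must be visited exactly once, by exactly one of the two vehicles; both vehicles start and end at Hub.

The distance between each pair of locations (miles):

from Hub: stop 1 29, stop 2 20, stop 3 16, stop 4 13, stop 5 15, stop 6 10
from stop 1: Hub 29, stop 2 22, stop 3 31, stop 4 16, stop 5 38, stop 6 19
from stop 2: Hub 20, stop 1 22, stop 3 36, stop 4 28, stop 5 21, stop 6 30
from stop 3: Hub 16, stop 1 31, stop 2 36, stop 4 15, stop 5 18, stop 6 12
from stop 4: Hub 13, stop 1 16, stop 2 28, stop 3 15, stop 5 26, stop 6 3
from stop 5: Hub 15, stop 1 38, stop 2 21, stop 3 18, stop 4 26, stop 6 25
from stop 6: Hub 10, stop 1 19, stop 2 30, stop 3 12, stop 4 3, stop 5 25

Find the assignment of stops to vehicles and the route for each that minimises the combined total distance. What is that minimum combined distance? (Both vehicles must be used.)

Try each way of splitting the stops between the two vehicles (each non-empty) and, for each split, find the best tour for each vehicle:
  {stop 1} + {stop 2, stop 3, stop 4, stop 5, stop 6}: 58 + 87 = 145
  {stop 2} + {stop 1, stop 3, stop 4, stop 5, stop 6}: 40 + 93 = 133
  {stop 1, stop 2} + {stop 3, stop 4, stop 5, stop 6}: 71 + 61 = 132
  {stop 3} + {stop 1, stop 2, stop 4, stop 5, stop 6}: 32 + 87 = 119
  {stop 1, stop 3} + {stop 2, stop 4, stop 5, stop 6}: 76 + 77 = 153
  {stop 2, stop 3} + {stop 1, stop 4, stop 5, stop 6}: 72 + 82 = 154
  … (31 splits in total)
Best: vehicle 1 Hub → stop 3 → Hub = 32; vehicle 2 Hub → stop 5 → stop 2 → stop 1 → stop 4 → stop 6 → Hub = 87; combined 119.

Minimum combined distance: 119 miles.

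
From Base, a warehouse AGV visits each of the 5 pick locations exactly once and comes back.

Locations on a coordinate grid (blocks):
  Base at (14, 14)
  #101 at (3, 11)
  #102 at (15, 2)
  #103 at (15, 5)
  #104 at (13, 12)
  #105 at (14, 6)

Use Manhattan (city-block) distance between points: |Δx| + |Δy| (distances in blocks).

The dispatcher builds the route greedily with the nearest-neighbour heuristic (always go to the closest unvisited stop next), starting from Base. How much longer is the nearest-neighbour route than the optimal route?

Base: #104=3, #105=8, #103=10, #102=13, #101=14 ⇒ #104
#104: #105=7, #103=9, #101=11, #102=12 ⇒ #105
#105: #103=2, #102=5, #101=16 ⇒ #103
#103: #102=3, #101=18 ⇒ #102
#102: #101=21 ⇒ #101
NN route Base → #104 → #105 → #103 → #102 → #101 → Base costs 50.
Optimal: Base → #102 → #103 → #105 → #101 → #104 → Base costs 48 (by enumerating all 60 distinct tours).
Excess = 50 − 48 = 2.

The nearest-neighbour route is 2 blocks longer than optimal.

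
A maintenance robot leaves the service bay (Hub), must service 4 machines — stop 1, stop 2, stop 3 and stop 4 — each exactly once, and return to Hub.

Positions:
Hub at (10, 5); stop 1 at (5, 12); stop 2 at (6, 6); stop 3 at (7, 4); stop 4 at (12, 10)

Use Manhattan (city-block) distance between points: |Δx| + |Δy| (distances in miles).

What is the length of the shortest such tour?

Minimum total distance: 30 miles.

With 4 stops there are 4!/2 = 12 distinct round trips (a route and its reverse cost the same).
Hub → stop 1 → stop 2 → stop 3 → stop 4 → Hub: 12+7+3+11+7 = 40
Hub → stop 1 → stop 2 → stop 4 → stop 3 → Hub: 12+7+10+11+4 = 44
Hub → stop 1 → stop 3 → stop 2 → stop 4 → Hub: 12+10+3+10+7 = 42
Hub → stop 1 → stop 3 → stop 4 → stop 2 → Hub: 12+10+11+10+5 = 48
Hub → stop 1 → stop 4 → stop 2 → stop 3 → Hub: 12+9+10+3+4 = 38
Hub → stop 1 → stop 4 → stop 3 → stop 2 → Hub: 12+9+11+3+5 = 40
Hub → stop 2 → stop 1 → stop 3 → stop 4 → Hub: 5+7+10+11+7 = 40
Hub → stop 2 → stop 1 → stop 4 → stop 3 → Hub: 5+7+9+11+4 = 36
Hub → stop 2 → stop 3 → stop 1 → stop 4 → Hub: 5+3+10+9+7 = 34
Hub → stop 2 → stop 4 → stop 1 → stop 3 → Hub: 5+10+9+10+4 = 38
Hub → stop 3 → stop 1 → stop 2 → stop 4 → Hub: 4+10+7+10+7 = 38
Hub → stop 3 → stop 2 → stop 1 → stop 4 → Hub: 4+3+7+9+7 = 30
The minimum is 30.
One optimal route: Hub → stop 3 → stop 2 → stop 1 → stop 4 → Hub (or its reverse).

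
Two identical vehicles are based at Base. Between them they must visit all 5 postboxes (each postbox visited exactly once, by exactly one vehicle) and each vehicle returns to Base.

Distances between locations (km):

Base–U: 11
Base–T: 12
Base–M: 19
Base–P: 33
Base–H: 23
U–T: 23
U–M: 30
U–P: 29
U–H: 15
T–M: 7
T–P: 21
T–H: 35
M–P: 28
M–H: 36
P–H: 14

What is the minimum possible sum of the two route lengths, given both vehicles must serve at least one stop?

Minimum combined distance: 106 km.

Check every non-empty split of the stops between the two vehicles; for each half take its own optimal tour:
  {U} + {T, M, P, H}: 22 + 84 = 106
  {T} + {U, M, P, H}: 24 + 87 = 111
  {U, T} + {M, P, H}: 46 + 84 = 130
  {M} + {U, T, P, H}: 38 + 73 = 111
  {U, M} + {T, P, H}: 60 + 70 = 130
  {T, M} + {U, P, H}: 38 + 73 = 111
  … (15 splits in total)
Best: vehicle 1 Base → U → Base = 22; vehicle 2 Base → T → M → P → H → Base = 84; combined 106.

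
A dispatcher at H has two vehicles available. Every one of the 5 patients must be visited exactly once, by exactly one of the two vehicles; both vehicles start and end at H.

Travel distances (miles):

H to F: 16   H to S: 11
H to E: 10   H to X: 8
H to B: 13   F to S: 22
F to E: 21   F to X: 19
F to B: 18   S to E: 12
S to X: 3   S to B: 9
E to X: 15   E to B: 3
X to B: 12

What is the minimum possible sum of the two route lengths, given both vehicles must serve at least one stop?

65 miles — the smallest possible combined total.

Try each way of splitting the stops between the two vehicles (each non-empty) and, for each split, find the best tour for each vehicle:
  {F} + {S, E, X, B}: 32 + 33 = 65
  {S} + {F, E, X, B}: 22 + 58 = 80
  {F, S} + {E, X, B}: 49 + 33 = 82
  {E} + {F, S, X, B}: 20 + 54 = 74
  {F, E} + {S, X, B}: 47 + 33 = 80
  {S, E} + {F, X, B}: 33 + 54 = 87
  … (15 splits in total)
Best: vehicle 1 H → F → H = 32; vehicle 2 H → E → B → S → X → H = 33; combined 65.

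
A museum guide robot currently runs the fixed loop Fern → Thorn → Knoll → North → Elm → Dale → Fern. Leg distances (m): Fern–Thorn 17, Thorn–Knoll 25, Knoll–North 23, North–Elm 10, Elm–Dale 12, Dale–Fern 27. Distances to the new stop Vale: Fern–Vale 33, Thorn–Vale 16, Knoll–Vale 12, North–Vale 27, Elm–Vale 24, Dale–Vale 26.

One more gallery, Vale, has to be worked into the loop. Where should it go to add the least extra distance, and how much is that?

Insertion cost between consecutive stops i–j is d(i,Vale) + d(Vale,j) − d(i,j):
  between Fern and Thorn: 33 + 16 − 17 = 32
  between Thorn and Knoll: 16 + 12 − 25 = 3
  between Knoll and North: 12 + 27 − 23 = 16
  between North and Elm: 27 + 24 − 10 = 41
  between Elm and Dale: 24 + 26 − 12 = 38
  between Dale and Fern: 26 + 33 − 27 = 32
Cheapest insertion is between Thorn and Knoll, adding 3.
New total = 114 + 3 = 117.

+3 m — insert Vale between Thorn and Knoll.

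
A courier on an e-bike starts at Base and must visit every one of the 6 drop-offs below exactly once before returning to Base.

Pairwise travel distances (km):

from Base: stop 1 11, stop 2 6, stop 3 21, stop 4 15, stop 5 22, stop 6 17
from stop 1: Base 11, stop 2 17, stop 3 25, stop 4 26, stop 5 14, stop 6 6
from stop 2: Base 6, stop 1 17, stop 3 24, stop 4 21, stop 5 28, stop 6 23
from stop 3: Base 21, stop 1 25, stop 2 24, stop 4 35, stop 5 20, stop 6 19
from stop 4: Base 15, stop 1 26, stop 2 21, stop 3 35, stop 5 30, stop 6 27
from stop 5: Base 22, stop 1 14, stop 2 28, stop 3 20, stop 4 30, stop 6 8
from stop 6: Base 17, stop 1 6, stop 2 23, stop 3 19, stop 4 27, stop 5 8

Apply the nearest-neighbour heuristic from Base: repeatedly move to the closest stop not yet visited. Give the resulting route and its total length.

Total distance 107 km via the nearest-neighbour route Base → stop 2 → stop 1 → stop 6 → stop 5 → stop 3 → stop 4 → Base.

Base → [stop 2:6 / stop 1:11 / stop 4:15 / stop 6:17 / stop 3:21 / stop 5:22] → stop 2 (6)
stop 2 → [stop 1:17 / stop 4:21 / stop 6:23 / stop 3:24 / stop 5:28] → stop 1 (17)
stop 1 → [stop 6:6 / stop 5:14 / stop 3:25 / stop 4:26] → stop 6 (6)
stop 6 → [stop 5:8 / stop 3:19 / stop 4:27] → stop 5 (8)
stop 5 → [stop 3:20 / stop 4:30] → stop 3 (20)
stop 3 → [stop 4:35] → stop 4 (35)
Return stop 4→Base: 15.
Total = 6 + 17 + 6 + 8 + 20 + 35 + 15 = 107.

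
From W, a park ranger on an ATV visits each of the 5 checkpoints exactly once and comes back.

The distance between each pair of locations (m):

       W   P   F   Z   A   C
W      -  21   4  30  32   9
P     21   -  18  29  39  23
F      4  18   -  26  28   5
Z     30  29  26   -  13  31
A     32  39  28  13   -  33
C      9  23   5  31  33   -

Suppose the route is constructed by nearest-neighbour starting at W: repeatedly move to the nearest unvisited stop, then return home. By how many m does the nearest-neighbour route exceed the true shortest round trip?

From W: F=4, C=9, P=21, Z=30, A=32 → choose F (4).
From F: C=5, P=18, Z=26, A=28 → choose C (5).
From C: P=23, Z=31, A=33 → choose P (23).
From P: Z=29, A=39 → choose Z (29).
From Z: A=13 → choose A (13).
NN route W → F → C → P → Z → A → W costs 106.
Optimal: W → P → Z → A → F → C → W costs 105 (by enumerating all 60 distinct tours).
Excess = 106 − 105 = 1.

1 m longer than the optimal tour.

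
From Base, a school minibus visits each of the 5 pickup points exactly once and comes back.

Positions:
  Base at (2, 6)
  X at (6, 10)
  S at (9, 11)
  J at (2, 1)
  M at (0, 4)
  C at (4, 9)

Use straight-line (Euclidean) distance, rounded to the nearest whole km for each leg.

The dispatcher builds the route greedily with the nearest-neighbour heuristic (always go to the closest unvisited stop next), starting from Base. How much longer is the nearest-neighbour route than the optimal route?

From Base: M=3, C=4, J=5, X=6, S=9 → choose M (3).
From M: J=4, C=6, X=8, S=11 → choose J (4).
From J: C=8, X=10, S=12 → choose C (8).
From C: X=2, S=5 → choose X (2).
From X: S=3 → choose S (3).
NN route Base → M → J → C → X → S → Base costs 29.
Optimal: Base → M → J → S → X → C → Base costs 28 (by enumerating all 60 distinct tours).
Excess = 29 − 28 = 1.

The nearest-neighbour route is 1 km longer than optimal.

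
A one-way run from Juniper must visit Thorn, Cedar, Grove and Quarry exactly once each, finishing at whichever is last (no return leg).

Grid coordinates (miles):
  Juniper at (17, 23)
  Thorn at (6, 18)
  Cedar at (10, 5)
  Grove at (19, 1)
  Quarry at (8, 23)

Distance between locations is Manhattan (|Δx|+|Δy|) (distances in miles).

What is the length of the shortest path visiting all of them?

There are 4! = 24 possible orderings.
Juniper → Thorn → Cedar → Grove → Quarry: 16+17+13+33 = 79
Juniper → Thorn → Cedar → Quarry → Grove: 16+17+20+33 = 86
Juniper → Thorn → Grove → Cedar → Quarry: 16+30+13+20 = 79
Juniper → Thorn → Grove → Quarry → Cedar: 16+30+33+20 = 99
Juniper → Thorn → Quarry → Cedar → Grove: 16+7+20+13 = 56
Juniper → Thorn → Quarry → Grove → Cedar: 16+7+33+13 = 69
Juniper → Cedar → Thorn → Grove → Quarry: 25+17+30+33 = 105
Juniper → Cedar → Thorn → Quarry → Grove: 25+17+7+33 = 82
Juniper → Cedar → Grove → Thorn → Quarry: 25+13+30+7 = 75
Juniper → Cedar → Grove → Quarry → Thorn: 25+13+33+7 = 78
Juniper → Cedar → Quarry → Thorn → Grove: 25+20+7+30 = 82
Juniper → Cedar → Quarry → Grove → Thorn: 25+20+33+30 = 108
Juniper → Grove → Thorn → Cedar → Quarry: 24+30+17+20 = 91
Juniper → Grove → Thorn → Quarry → Cedar: 24+30+7+20 = 81
… (10 more)
Juniper → Quarry → Thorn → Cedar → Grove: 9+7+17+13 = 46  ← best
The minimum is 46.
One shortest path: Juniper → Quarry → Thorn → Cedar → Grove.

Minimum one-way distance = 46 miles.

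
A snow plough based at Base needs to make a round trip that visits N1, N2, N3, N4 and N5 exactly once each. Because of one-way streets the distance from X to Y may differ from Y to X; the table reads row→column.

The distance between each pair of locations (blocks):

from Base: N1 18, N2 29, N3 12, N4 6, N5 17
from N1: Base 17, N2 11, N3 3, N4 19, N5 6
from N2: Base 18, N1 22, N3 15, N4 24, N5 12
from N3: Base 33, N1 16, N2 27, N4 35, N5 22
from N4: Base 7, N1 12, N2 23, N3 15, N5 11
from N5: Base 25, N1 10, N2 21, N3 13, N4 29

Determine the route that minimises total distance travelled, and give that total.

Base → N1 → N2 → N3 → N4 → N5 → Base: 18+11+15+35+11+25 = 115
Base → N1 → N2 → N3 → N5 → N4 → Base: 18+11+15+22+29+7 = 102
Base → N1 → N2 → N4 → N3 → N5 → Base: 18+11+24+15+22+25 = 115
Base → N1 → N2 → N4 → N5 → N3 → Base: 18+11+24+11+13+33 = 110
Base → N1 → N2 → N5 → N3 → N4 → Base: 18+11+12+13+35+7 = 96
Base → N1 → N2 → N5 → N4 → N3 → Base: 18+11+12+29+15+33 = 118
Base → N1 → N3 → N2 → N4 → N5 → Base: 18+3+27+24+11+25 = 108
Base → N1 → N3 → N2 → N5 → N4 → Base: 18+3+27+12+29+7 = 96
Base → N1 → N3 → N4 → N2 → N5 → Base: 18+3+35+23+12+25 = 116
Base → N1 → N3 → N4 → N5 → N2 → Base: 18+3+35+11+21+18 = 106
Base → N1 → N3 → N5 → N2 → N4 → Base: 18+3+22+21+24+7 = 95
Base → N1 → N3 → N5 → N4 → N2 → Base: 18+3+22+29+23+18 = 113
Base → N1 → N4 → N2 → N3 → N5 → Base: 18+19+23+15+22+25 = 122
Base → N1 → N4 → N2 → N5 → N3 → Base: 18+19+23+12+13+33 = 118
… (106 more)
Base → N4 → N5 → N1 → N3 → N2 → Base: 6+11+10+3+27+18 = 75  ← best
The minimum is 75.
One optimal route: Base → N4 → N5 → N1 → N3 → N2 → Base.

Shortest round trip = 75 blocks.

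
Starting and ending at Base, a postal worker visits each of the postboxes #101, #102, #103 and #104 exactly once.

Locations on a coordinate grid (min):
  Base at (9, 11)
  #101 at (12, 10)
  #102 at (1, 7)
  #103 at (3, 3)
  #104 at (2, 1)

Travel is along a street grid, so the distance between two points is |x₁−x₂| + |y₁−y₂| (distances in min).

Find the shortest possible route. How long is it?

42 min — the shortest possible round trip.

With 4 stops there are 4!/2 = 12 distinct round trips (a route and its reverse cost the same).
Base-#101-#102-#103-#104-Base: 4+14+6+3+17 = 44
Base-#101-#102-#104-#103-Base: 4+14+7+3+14 = 42
Base-#101-#103-#102-#104-Base: 4+16+6+7+17 = 50
Base-#101-#103-#104-#102-Base: 4+16+3+7+12 = 42
Base-#101-#104-#102-#103-Base: 4+19+7+6+14 = 50
Base-#101-#104-#103-#102-Base: 4+19+3+6+12 = 44
Base-#102-#101-#103-#104-Base: 12+14+16+3+17 = 62
Base-#102-#101-#104-#103-Base: 12+14+19+3+14 = 62
Base-#102-#103-#101-#104-Base: 12+6+16+19+17 = 70
Base-#102-#104-#101-#103-Base: 12+7+19+16+14 = 68
Base-#103-#101-#102-#104-Base: 14+16+14+7+17 = 68
Base-#103-#102-#101-#104-Base: 14+6+14+19+17 = 70
The minimum is 42.
One optimal route: Base → #101 → #102 → #104 → #103 → Base (or its reverse).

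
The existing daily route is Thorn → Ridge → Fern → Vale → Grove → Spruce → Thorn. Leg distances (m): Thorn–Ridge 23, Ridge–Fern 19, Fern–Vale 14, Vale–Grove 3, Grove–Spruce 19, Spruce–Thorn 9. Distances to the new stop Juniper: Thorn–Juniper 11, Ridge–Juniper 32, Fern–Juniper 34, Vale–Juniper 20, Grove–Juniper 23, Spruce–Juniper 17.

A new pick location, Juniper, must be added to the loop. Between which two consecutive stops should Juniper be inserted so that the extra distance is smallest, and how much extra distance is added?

+19 m — insert Juniper between Spruce and Thorn.

Insertion cost between consecutive stops i–j is d(i,Juniper) + d(Juniper,j) − d(i,j):
  between Thorn and Ridge: 11 + 32 − 23 = 20
  between Ridge and Fern: 32 + 34 − 19 = 47
  between Fern and Vale: 34 + 20 − 14 = 40
  between Vale and Grove: 20 + 23 − 3 = 40
  between Grove and Spruce: 23 + 17 − 19 = 21
  between Spruce and Thorn: 17 + 11 − 9 = 19
Cheapest insertion is between Spruce and Thorn, adding 19.
New total = 87 + 19 = 106.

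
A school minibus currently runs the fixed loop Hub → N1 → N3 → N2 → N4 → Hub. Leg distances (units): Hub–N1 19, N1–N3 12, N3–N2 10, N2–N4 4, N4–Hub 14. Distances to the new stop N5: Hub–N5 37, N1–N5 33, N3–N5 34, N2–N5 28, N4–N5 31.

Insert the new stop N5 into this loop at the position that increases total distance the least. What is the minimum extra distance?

Minimum extra distance: 51, inserting N5 between Hub and N1.

Insertion cost between consecutive stops i–j is d(i,N5) + d(N5,j) − d(i,j):
  between Hub and N1: 37 + 33 − 19 = 51
  between N1 and N3: 33 + 34 − 12 = 55
  between N3 and N2: 34 + 28 − 10 = 52
  between N2 and N4: 28 + 31 − 4 = 55
  between N4 and Hub: 31 + 37 − 14 = 54
Cheapest insertion is between Hub and N1, adding 51.
New total = 59 + 51 = 110.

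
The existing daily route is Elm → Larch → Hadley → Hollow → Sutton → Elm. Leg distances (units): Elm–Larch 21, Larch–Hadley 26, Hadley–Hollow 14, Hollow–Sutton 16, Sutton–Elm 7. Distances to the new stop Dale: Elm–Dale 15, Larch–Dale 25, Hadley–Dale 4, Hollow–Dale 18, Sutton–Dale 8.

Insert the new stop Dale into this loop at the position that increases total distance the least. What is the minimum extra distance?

Insertion cost between consecutive stops i–j is d(i,Dale) + d(Dale,j) − d(i,j):
  between Elm and Larch: 15 + 25 − 21 = 19
  between Larch and Hadley: 25 + 4 − 26 = 3
  between Hadley and Hollow: 4 + 18 − 14 = 8
  between Hollow and Sutton: 18 + 8 − 16 = 10
  between Sutton and Elm: 8 + 15 − 7 = 16
Cheapest insertion is between Larch and Hadley, adding 3.
New total = 84 + 3 = 87.

Adding 3 by placing Dale on the Larch–Hadley leg.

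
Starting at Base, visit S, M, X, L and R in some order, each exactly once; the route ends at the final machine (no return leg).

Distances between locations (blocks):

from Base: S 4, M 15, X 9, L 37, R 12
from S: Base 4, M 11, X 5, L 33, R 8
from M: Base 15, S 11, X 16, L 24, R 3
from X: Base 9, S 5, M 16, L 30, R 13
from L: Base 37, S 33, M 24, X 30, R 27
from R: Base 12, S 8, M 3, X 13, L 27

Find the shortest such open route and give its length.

Shortest open route: 49 blocks.

There are 5! = 120 possible orderings.
Base→S→M→X→L→R: 4+11+16+30+27 = 88
Base→S→M→X→R→L: 4+11+16+13+27 = 71
Base→S→M→L→X→R: 4+11+24+30+13 = 82
Base→S→M→L→R→X: 4+11+24+27+13 = 79
Base→S→M→R→X→L: 4+11+3+13+30 = 61
Base→S→M→R→L→X: 4+11+3+27+30 = 75
Base→S→X→M→L→R: 4+5+16+24+27 = 76
Base→S→X→M→R→L: 4+5+16+3+27 = 55
Base→S→X→L→M→R: 4+5+30+24+3 = 66
Base→S→X→L→R→M: 4+5+30+27+3 = 69
Base→S→X→R→M→L: 4+5+13+3+24 = 49
Base→S→X→R→L→M: 4+5+13+27+24 = 73
Base→S→L→M→X→R: 4+33+24+16+13 = 90
Base→S→L→M→R→X: 4+33+24+3+13 = 77
… (106 more)
The minimum is 49.
One shortest path: Base → S → X → R → M → L.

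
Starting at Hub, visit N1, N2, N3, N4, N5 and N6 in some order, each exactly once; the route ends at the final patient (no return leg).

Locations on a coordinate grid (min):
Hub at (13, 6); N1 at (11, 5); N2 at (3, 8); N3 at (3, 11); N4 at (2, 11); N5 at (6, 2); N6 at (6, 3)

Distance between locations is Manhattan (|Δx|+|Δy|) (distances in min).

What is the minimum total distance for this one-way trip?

There are 6! = 720 possible orderings.
Hub → N1 → N2 → N3 → N4 → N5 → N6: 3+11+3+1+13+1 = 32
Hub → N1 → N2 → N3 → N4 → N6 → N5: 3+11+3+1+12+1 = 31
Hub → N1 → N2 → N3 → N5 → N4 → N6: 3+11+3+12+13+12 = 54
Hub → N1 → N2 → N3 → N5 → N6 → N4: 3+11+3+12+1+12 = 42
Hub → N1 → N2 → N3 → N6 → N4 → N5: 3+11+3+11+12+13 = 53
Hub → N1 → N2 → N3 → N6 → N5 → N4: 3+11+3+11+1+13 = 42
Hub → N1 → N2 → N4 → N3 → N5 → N6: 3+11+4+1+12+1 = 32
Hub → N1 → N2 → N4 → N3 → N6 → N5: 3+11+4+1+11+1 = 31
… (712 more)
Hub → N1 → N5 → N6 → N2 → N3 → N4: 3+8+1+8+3+1 = 24  ← best
The minimum is 24.
One shortest path: Hub → N1 → N5 → N6 → N2 → N3 → N4.

24 min — the minimum one-way total.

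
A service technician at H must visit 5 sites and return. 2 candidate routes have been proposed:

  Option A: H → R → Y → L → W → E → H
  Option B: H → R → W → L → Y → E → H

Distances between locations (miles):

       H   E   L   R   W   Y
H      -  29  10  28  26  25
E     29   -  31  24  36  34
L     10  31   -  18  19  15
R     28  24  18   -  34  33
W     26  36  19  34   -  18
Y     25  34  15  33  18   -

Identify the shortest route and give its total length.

Shortest is Option B, total 159 miles.

Option A: 28 + 33 + 15 + 19 + 36 + 29 = 160
Option B: 28 + 34 + 19 + 15 + 34 + 29 = 159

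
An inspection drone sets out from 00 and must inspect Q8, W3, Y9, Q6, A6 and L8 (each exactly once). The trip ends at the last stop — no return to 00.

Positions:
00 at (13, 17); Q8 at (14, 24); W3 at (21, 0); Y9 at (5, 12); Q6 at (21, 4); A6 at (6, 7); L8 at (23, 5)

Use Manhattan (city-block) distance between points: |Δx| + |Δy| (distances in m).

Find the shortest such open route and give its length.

There are 6! = 720 possible orderings.
00 - Q8 - W3 - Y9 - Q6 - A6 - L8: 8+31+28+24+18+19 = 128
00 - Q8 - W3 - Y9 - Q6 - L8 - A6: 8+31+28+24+3+19 = 113
00 - Q8 - W3 - Y9 - A6 - Q6 - L8: 8+31+28+6+18+3 = 94
00 - Q8 - W3 - Y9 - A6 - L8 - Q6: 8+31+28+6+19+3 = 95
00 - Q8 - W3 - Y9 - L8 - Q6 - A6: 8+31+28+25+3+18 = 113
00 - Q8 - W3 - Y9 - L8 - A6 - Q6: 8+31+28+25+19+18 = 129
00 - Q8 - W3 - Q6 - Y9 - A6 - L8: 8+31+4+24+6+19 = 92
00 - Q8 - W3 - Q6 - Y9 - L8 - A6: 8+31+4+24+25+19 = 111
… (712 more)
00 - Q8 - Y9 - A6 - L8 - Q6 - W3: 8+21+6+19+3+4 = 61  ← best
The minimum is 61.
One shortest path: 00 → Q8 → Y9 → A6 → L8 → Q6 → W3.

Shortest open route: 61 m.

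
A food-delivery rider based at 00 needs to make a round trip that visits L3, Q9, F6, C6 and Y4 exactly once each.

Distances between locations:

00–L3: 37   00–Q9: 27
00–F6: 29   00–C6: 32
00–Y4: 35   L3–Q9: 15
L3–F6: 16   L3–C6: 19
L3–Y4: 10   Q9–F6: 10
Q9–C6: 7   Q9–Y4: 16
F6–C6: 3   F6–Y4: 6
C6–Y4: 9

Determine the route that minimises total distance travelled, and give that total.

00 - L3 - Q9 - F6 - C6 - Y4 - 00: 37+15+10+3+9+35 = 109
00 - L3 - Q9 - F6 - Y4 - C6 - 00: 37+15+10+6+9+32 = 109
00 - L3 - Q9 - C6 - F6 - Y4 - 00: 37+15+7+3+6+35 = 103
00 - L3 - Q9 - C6 - Y4 - F6 - 00: 37+15+7+9+6+29 = 103
00 - L3 - Q9 - Y4 - F6 - C6 - 00: 37+15+16+6+3+32 = 109
00 - L3 - Q9 - Y4 - C6 - F6 - 00: 37+15+16+9+3+29 = 109
00 - L3 - F6 - Q9 - C6 - Y4 - 00: 37+16+10+7+9+35 = 114
00 - L3 - F6 - Q9 - Y4 - C6 - 00: 37+16+10+16+9+32 = 120
00 - L3 - F6 - C6 - Q9 - Y4 - 00: 37+16+3+7+16+35 = 114
00 - L3 - F6 - C6 - Y4 - Q9 - 00: 37+16+3+9+16+27 = 108
00 - L3 - F6 - Y4 - Q9 - C6 - 00: 37+16+6+16+7+32 = 114
00 - L3 - F6 - Y4 - C6 - Q9 - 00: 37+16+6+9+7+27 = 102
00 - L3 - C6 - Q9 - F6 - Y4 - 00: 37+19+7+10+6+35 = 114
00 - L3 - C6 - Q9 - Y4 - F6 - 00: 37+19+7+16+6+29 = 114
… (46 more)
00 - L3 - Y4 - F6 - C6 - Q9 - 00: 37+10+6+3+7+27 = 90  ← best
The minimum is 90.
One optimal route: 00 → L3 → Y4 → F6 → C6 → Q9 → 00 (or its reverse).

Shortest round trip = 90.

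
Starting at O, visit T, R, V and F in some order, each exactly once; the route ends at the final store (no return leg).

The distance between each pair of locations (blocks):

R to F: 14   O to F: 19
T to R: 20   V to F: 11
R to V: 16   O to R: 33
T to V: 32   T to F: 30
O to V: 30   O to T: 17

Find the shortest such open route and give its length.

Minimum one-way distance = 62 blocks.

There are 4! = 24 possible orderings.
O → T → R → V → F: 17+20+16+11 = 64
O → T → R → F → V: 17+20+14+11 = 62
O → T → V → R → F: 17+32+16+14 = 79
O → T → V → F → R: 17+32+11+14 = 74
O → T → F → R → V: 17+30+14+16 = 77
O → T → F → V → R: 17+30+11+16 = 74
O → R → T → V → F: 33+20+32+11 = 96
O → R → T → F → V: 33+20+30+11 = 94
O → R → V → T → F: 33+16+32+30 = 111
O → R → V → F → T: 33+16+11+30 = 90
O → R → F → T → V: 33+14+30+32 = 109
O → R → F → V → T: 33+14+11+32 = 90
O → V → T → R → F: 30+32+20+14 = 96
O → V → T → F → R: 30+32+30+14 = 106
… (10 more)
The minimum is 62.
One shortest path: O → T → R → F → V.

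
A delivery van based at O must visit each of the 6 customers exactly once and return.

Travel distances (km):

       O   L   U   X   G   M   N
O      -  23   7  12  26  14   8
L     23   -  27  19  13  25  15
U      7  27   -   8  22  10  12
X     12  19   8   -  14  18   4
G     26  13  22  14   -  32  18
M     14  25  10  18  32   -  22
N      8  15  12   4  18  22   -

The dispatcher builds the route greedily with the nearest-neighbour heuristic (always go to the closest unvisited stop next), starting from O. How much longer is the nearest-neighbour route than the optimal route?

12 km longer than the optimal tour.

From O: U=7, N=8, X=12, M=14, L=23, G=26 → choose U (7).
From U: X=8, M=10, N=12, G=22, L=27 → choose X (8).
From X: N=4, G=14, M=18, L=19 → choose N (4).
From N: L=15, G=18, M=22 → choose L (15).
From L: G=13, M=25 → choose G (13).
From G: M=32 → choose M (32).
NN route O → U → X → N → L → G → M → O costs 93.
Optimal: O → U → M → L → G → X → N → O costs 81 (by enumerating all 360 distinct tours).
Excess = 93 − 81 = 12.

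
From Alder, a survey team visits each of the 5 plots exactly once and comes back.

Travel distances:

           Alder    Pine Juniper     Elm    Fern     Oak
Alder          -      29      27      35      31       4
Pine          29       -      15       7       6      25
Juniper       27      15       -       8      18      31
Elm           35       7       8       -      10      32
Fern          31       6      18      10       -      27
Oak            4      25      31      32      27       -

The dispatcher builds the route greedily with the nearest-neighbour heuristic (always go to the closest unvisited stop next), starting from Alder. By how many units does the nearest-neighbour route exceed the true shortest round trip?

Excess over optimum: 1.

Alder: Oak=4, Juniper=27, Pine=29, Fern=31, Elm=35 ⇒ Oak
Oak: Pine=25, Fern=27, Juniper=31, Elm=32 ⇒ Pine
Pine: Fern=6, Elm=7, Juniper=15 ⇒ Fern
Fern: Elm=10, Juniper=18 ⇒ Elm
Elm: Juniper=8 ⇒ Juniper
NN route Alder → Oak → Pine → Fern → Elm → Juniper → Alder costs 80.
Optimal: Alder → Juniper → Elm → Pine → Fern → Oak → Alder costs 79 (by enumerating all 60 distinct tours).
Excess = 80 − 79 = 1.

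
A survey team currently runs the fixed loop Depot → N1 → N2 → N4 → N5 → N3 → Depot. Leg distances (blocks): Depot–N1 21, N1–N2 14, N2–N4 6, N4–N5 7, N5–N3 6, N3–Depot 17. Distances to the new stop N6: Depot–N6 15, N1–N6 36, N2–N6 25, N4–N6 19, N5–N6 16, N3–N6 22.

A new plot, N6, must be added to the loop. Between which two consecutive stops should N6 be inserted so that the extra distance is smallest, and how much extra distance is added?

+20 blocks — insert N6 between N3 and Depot.

Insertion cost between consecutive stops i–j is d(i,N6) + d(N6,j) − d(i,j):
  between Depot and N1: 15 + 36 − 21 = 30
  between N1 and N2: 36 + 25 − 14 = 47
  between N2 and N4: 25 + 19 − 6 = 38
  between N4 and N5: 19 + 16 − 7 = 28
  between N5 and N3: 16 + 22 − 6 = 32
  between N3 and Depot: 22 + 15 − 17 = 20
Cheapest insertion is between N3 and Depot, adding 20.
New total = 71 + 20 = 91.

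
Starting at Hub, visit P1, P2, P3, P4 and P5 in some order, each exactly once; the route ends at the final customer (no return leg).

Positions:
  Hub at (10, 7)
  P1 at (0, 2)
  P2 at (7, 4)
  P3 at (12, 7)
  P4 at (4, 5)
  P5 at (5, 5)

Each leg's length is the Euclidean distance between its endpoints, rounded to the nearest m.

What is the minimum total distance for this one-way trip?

There are 5! = 120 possible orderings.
Hub - P1 - P2 - P3 - P4 - P5: 11+7+6+8+1 = 33
Hub - P1 - P2 - P3 - P5 - P4: 11+7+6+7+1 = 32
Hub - P1 - P2 - P4 - P3 - P5: 11+7+3+8+7 = 36
Hub - P1 - P2 - P4 - P5 - P3: 11+7+3+1+7 = 29
Hub - P1 - P2 - P5 - P3 - P4: 11+7+2+7+8 = 35
Hub - P1 - P2 - P5 - P4 - P3: 11+7+2+1+8 = 29
Hub - P1 - P3 - P2 - P4 - P5: 11+13+6+3+1 = 34
Hub - P1 - P3 - P2 - P5 - P4: 11+13+6+2+1 = 33
Hub - P1 - P3 - P4 - P2 - P5: 11+13+8+3+2 = 37
Hub - P1 - P3 - P4 - P5 - P2: 11+13+8+1+2 = 35
Hub - P1 - P3 - P5 - P2 - P4: 11+13+7+2+3 = 36
Hub - P1 - P3 - P5 - P4 - P2: 11+13+7+1+3 = 35
Hub - P1 - P4 - P2 - P3 - P5: 11+5+3+6+7 = 32
Hub - P1 - P4 - P2 - P5 - P3: 11+5+3+2+7 = 28
… (106 more)
Hub - P3 - P2 - P5 - P4 - P1: 2+6+2+1+5 = 16  ← best
The minimum is 16.
One shortest path: Hub → P3 → P2 → P5 → P4 → P1.

16 m — the minimum one-way total.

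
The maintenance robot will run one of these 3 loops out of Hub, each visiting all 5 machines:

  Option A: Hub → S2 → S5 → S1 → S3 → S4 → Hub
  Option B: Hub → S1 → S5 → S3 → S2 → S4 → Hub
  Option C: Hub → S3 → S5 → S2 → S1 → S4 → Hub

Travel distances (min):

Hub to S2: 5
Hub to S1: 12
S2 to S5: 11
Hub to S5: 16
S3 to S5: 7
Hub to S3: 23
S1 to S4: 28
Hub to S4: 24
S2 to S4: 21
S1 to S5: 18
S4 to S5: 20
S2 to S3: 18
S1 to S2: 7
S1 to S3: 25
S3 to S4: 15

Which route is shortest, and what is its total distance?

Option A: 5 + 11 + 18 + 25 + 15 + 24 = 98
Option B: 12 + 18 + 7 + 18 + 21 + 24 = 100
Option C: 23 + 7 + 11 + 7 + 28 + 24 = 100

Shortest is Option A, total 98 min.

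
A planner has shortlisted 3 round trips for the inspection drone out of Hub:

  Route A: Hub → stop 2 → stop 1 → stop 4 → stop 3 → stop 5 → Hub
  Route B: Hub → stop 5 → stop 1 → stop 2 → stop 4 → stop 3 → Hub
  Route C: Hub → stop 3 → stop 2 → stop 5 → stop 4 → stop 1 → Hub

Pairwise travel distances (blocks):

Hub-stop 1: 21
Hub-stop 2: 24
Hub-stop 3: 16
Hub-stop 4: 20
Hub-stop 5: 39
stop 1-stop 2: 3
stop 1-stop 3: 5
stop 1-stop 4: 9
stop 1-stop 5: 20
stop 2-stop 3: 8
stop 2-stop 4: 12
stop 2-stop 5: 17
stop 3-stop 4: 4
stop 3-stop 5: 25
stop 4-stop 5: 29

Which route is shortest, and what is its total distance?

Route A: 24 + 3 + 9 + 4 + 25 + 39 = 104
Route B: 39 + 20 + 3 + 12 + 4 + 16 = 94
Route C: 16 + 8 + 17 + 29 + 9 + 21 = 100

Shortest is Route B, total 94 blocks.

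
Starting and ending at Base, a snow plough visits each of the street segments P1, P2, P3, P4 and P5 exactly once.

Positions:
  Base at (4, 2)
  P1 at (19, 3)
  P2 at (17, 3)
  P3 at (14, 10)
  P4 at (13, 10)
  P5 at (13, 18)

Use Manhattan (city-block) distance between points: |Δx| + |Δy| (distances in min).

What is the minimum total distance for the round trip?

Shortest round trip = 62 min.

With 5 stops there are 5!/2 = 60 distinct round trips (a route and its reverse cost the same).
Base→P1→P2→P3→P4→P5→Base: 16+2+10+1+8+25 = 62
Base→P1→P2→P3→P5→P4→Base: 16+2+10+9+8+17 = 62
Base→P1→P2→P4→P3→P5→Base: 16+2+11+1+9+25 = 64
Base→P1→P2→P4→P5→P3→Base: 16+2+11+8+9+18 = 64
Base→P1→P2→P5→P3→P4→Base: 16+2+19+9+1+17 = 64
Base→P1→P2→P5→P4→P3→Base: 16+2+19+8+1+18 = 64
Base→P1→P3→P2→P4→P5→Base: 16+12+10+11+8+25 = 82
Base→P1→P3→P2→P5→P4→Base: 16+12+10+19+8+17 = 82
Base→P1→P3→P4→P2→P5→Base: 16+12+1+11+19+25 = 84
Base→P1→P3→P4→P5→P2→Base: 16+12+1+8+19+14 = 70
Base→P1→P3→P5→P2→P4→Base: 16+12+9+19+11+17 = 84
Base→P1→P3→P5→P4→P2→Base: 16+12+9+8+11+14 = 70
Base→P1→P4→P2→P3→P5→Base: 16+13+11+10+9+25 = 84
Base→P1→P4→P2→P5→P3→Base: 16+13+11+19+9+18 = 86
… (46 more)
The minimum is 62.
One optimal route: Base → P1 → P2 → P3 → P4 → P5 → Base (or its reverse).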